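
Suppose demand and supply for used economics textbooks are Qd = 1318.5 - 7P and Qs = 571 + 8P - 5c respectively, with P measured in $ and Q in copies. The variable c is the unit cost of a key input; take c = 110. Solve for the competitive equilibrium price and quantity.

P* = 86.5, Q* = 713

With c = 110, supply is Qs = 21 + 8P.
Set Qd = Qs: 1318.5 - 7P = 21 + 8P, so 1297.5 = 15P and P* = 86.5.
From the demand curve, Q* = 1318.5 - 7(86.5) = 713.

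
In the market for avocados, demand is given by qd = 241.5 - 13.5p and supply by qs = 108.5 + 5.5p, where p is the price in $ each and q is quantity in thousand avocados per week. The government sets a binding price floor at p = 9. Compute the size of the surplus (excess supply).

With p fixed at 9, quantity demanded is 120 and quantity supplied is 158.
Surplus = qs - qd = 158 - 120 = 38.

Surplus = 38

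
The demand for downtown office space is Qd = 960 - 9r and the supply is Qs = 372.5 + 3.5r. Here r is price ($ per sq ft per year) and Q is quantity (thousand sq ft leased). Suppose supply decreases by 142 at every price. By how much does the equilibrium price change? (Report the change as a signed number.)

Δr = 11.36

The market clears where 960 - 9r = 372.5 + 3.5r. Rearranging, 12.5r = 587.5, hence r* = 47.
From the demand curve, Q* = 960 - 9(47) = 537.
After the shift, supply is Qs = 230.5 + 3.5r.
The new intersection has 729.5 = 12.5r, i.e. r = 58.36, Q = 434.76.
Δr = 58.36 - 47 = 11.36.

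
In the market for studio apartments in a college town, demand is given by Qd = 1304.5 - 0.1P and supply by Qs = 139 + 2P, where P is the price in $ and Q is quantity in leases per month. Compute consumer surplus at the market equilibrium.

The market clears where 1304.5 - 0.1P = 139 + 2P. Rearranging, 2.1P = 1165.5, hence P* = 555.
Plugging P* into demand: Q* = 1304.5 - 0.1(555) = 1249.
Demand choke price (Qd = 0): P = 1304.5/0.1 = 13045. Consumer surplus = ½ × (13045 - 555) × 1249 = 7800005.

Consumer surplus = 7800005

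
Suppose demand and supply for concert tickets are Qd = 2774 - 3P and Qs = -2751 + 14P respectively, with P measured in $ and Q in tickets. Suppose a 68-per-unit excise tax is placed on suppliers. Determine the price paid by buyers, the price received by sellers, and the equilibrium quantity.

P_b = 381, P_s = 313, Q = 1631

The tax drives a wedge P_b - P_s = 68. Substituting P_s = P_b - 68 into supply: Qs = -3703 + 14P_b.
Market clearing requires 2774 - 3P_b = -3703 + 14P_b; hence 6477 = 17P_b and P_b = 381.
Then P_s = 381 - 68 = 313 and Q = 2774 - 3(381) = 1631.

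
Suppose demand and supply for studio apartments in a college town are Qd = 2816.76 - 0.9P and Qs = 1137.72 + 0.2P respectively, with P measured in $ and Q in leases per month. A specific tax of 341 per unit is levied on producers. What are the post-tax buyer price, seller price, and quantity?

The tax drives a wedge P_b - P_s = 341. Substituting P_s = P_b - 341 into supply: Qs = 1069.52 + 0.2P_b.
Equate demand and the shifted supply: 2816.76 - 0.9P_b = 1069.52 + 0.2P_b, giving 1.1P_b = 1747.24, so P_b = 1588.4.
Then P_s = 1588.4 - 341 = 1247.4 and Q = 2816.76 - 0.9(1588.4) = 1387.2.

P_b = 1588.4, P_s = 1247.4, Q = 1387.2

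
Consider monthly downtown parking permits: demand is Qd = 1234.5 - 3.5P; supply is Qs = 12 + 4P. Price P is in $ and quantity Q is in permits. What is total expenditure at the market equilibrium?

Total expenditure = 108232

Equating demand and supply, 1234.5 - 3.5P = 12 + 4P gives 7.5P = 1222.5, so P* = 163.
From the demand curve, Q* = 1234.5 - 3.5(163) = 664.
Total expenditure = P* × Q* = 163 × 664 = 108232.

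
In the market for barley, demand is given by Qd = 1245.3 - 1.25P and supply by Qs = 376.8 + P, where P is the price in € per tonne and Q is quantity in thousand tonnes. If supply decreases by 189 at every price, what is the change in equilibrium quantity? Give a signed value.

The market clears where 1245.3 - 1.25P = 376.8 + P. Rearranging, 2.25P = 868.5, hence P* = 386.
From the demand curve, Q* = 1245.3 - 1.25(386) = 762.8.
After the shift, supply is Qs = 187.8 + P.
The new intersection has 1057.5 = 2.25P, i.e. P = 470, Q = 657.8.
ΔQ = 657.8 - 762.8 = -105.

ΔQ = -105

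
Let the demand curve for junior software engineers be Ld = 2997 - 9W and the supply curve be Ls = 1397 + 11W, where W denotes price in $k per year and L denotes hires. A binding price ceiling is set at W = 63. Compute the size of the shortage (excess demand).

Shortage = 340

At W = 63: Ld = 2430 and Ls = 2090.
Shortage = Ld - Ls = 2430 - 2090 = 340.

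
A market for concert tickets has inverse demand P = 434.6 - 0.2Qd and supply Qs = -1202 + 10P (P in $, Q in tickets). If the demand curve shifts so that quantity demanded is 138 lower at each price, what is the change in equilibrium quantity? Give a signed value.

ΔQ = -92

Inverting to quantity form: Qd = 2173 - 5P.
At equilibrium Qd = Qs, so 2173 - 5P = -1202 + 10P; collecting terms, 3375 = 15P and P* = 225.
Plugging P* into demand: Q* = 2173 - 5(225) = 1048.
After the shift, demand is Qd = 2035 - 5P.
The new intersection has 3237 = 15P, i.e. P = 215.8, Q = 956.
ΔQ = 956 - 1048 = -92.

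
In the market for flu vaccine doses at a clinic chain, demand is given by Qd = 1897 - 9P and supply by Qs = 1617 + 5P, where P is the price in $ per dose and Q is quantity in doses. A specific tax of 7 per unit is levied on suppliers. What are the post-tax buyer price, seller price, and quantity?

With a tax of 7 on suppliers, they supply based on the net price P_s = P_b - 7, so Qs = 1582 + 5P_b.
Set Qd = Qs: 1897 - 9P_b = 1582 + 5P_b, so 315 = 14P_b and P_b = 22.5.
Then P_s = 22.5 - 7 = 15.5 and Q = 1897 - 9(22.5) = 1694.5.

P_b = 22.5, P_s = 15.5, Q = 1694.5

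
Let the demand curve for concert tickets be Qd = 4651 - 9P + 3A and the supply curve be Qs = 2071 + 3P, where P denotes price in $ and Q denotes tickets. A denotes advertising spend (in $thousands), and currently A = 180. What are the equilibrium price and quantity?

With A = 180, demand is Qd = 5191 - 9P.
At equilibrium Qd = Qs, so 5191 - 9P = 2071 + 3P; collecting terms, 3120 = 12P and P* = 260.
From the demand curve, Q* = 5191 - 9(260) = 2851.

P* = 260, Q* = 2851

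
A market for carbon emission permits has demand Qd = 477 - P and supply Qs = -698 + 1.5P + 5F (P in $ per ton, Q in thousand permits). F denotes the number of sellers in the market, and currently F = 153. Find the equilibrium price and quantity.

P* = 164, Q* = 313

With F = 153, supply is Qs = 67 + 1.5P.
The market clears where 477 - P = 67 + 1.5P. Rearranging, 2.5P = 410, hence P* = 164.
Plugging P* into demand: Q* = 477 - 164 = 313.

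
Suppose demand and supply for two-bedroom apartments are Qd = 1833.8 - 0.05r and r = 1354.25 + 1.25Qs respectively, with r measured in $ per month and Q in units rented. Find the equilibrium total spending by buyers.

Total spending by buyers = 5704670.4

Inverting to quantity form: Qs = -1083.4 + 0.8r.
Equating demand and supply, 1833.8 - 0.05r = -1083.4 + 0.8r gives 0.85r = 2917.2, so r* = 3432.
From the demand curve, Q* = 1833.8 - 0.05(3432) = 1662.2.
Total spending by buyers = r* × Q* = 3432 × 1662.2 = 5704670.4.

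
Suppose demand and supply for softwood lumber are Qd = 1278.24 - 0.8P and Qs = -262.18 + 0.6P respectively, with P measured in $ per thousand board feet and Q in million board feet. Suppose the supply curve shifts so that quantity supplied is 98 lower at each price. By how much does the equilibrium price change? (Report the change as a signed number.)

ΔP = 70

The market clears where 1278.24 - 0.8P = -262.18 + 0.6P. Rearranging, 1.4P = 1540.42, hence P* = 1100.3.
Substitute back: Q* = 1278.24 - 0.8(1100.3) = 398.
After the shift, supply is Qs = -360.18 + 0.6P.
Re-solving, 1.4P = 1638.42 gives P = 1170.3 and Q = 342.
ΔP = 1170.3 - 1100.3 = 70.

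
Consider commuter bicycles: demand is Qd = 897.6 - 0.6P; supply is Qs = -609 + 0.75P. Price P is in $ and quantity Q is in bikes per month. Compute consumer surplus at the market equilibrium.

Equating demand and supply, 897.6 - 0.6P = -609 + 0.75P gives 1.35P = 1506.6, so P* = 1116.
Plugging P* into demand: Q* = 897.6 - 0.6(1116) = 228.
Demand choke price (Qd = 0): P = 897.6/0.6 = 1496. Consumer surplus = ½ × (1496 - 1116) × 228 = 43320.

Consumer surplus = 43320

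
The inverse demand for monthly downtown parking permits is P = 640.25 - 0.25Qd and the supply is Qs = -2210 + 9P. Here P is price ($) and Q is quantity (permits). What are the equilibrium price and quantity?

P* = 367, Q* = 1093

Solving each curve for Q: Qd = 2561 - 4P.
Set Qd = Qs: 2561 - 4P = -2210 + 9P, so 4771 = 13P and P* = 367.
Plugging P* into demand: Q* = 2561 - 4(367) = 1093.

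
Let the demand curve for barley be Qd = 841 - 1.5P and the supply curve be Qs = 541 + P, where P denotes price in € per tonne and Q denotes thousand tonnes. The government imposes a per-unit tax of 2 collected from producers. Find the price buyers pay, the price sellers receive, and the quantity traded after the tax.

P_b = 120.8, P_s = 118.8, Q = 659.8

Producers keep P_s = P_b - 2 per unit, so supply in terms of the buyer price is Qs = 539 + P_b.
Set Qd = Qs: 841 - 1.5P_b = 539 + P_b, so 302 = 2.5P_b and P_b = 120.8.
Then P_s = 120.8 - 2 = 118.8 and Q = 841 - 1.5(120.8) = 659.8.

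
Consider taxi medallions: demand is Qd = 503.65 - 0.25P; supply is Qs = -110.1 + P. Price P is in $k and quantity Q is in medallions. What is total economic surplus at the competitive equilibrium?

Equating demand and supply, 503.65 - 0.25P = -110.1 + P gives 1.25P = 613.75, so P* = 491.
From the demand curve, Q* = 503.65 - 0.25(491) = 380.9.
Demand choke price = 2014.6; supply choke price = 110.1. CS = ½(2014.6 - 491)(380.9) = 290169.62; PS = ½(491 - 110.1)(380.9) = 72542.405. Total surplus = 362712.025.

Total surplus = 362712.025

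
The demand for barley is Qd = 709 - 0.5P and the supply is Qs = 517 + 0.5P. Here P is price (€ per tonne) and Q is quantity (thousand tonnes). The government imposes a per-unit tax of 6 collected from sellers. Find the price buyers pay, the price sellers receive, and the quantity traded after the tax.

The tax drives a wedge P_b - P_s = 6. Substituting P_s = P_b - 6 into supply: Qs = 514 + 0.5P_b.
Market clearing requires 709 - 0.5P_b = 514 + 0.5P_b; hence 195 = P_b and P_b = 195.
Then P_s = 195 - 6 = 189 and Q = 709 - 0.5(195) = 611.5.

P_b = 195, P_s = 189, Q = 611.5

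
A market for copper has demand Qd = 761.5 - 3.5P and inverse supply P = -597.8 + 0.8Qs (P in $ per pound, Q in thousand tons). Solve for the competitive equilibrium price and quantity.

P* = 3, Q* = 751

Rewriting in direct form: Qs = 747.25 + 1.25P.
Equating demand and supply, 761.5 - 3.5P = 747.25 + 1.25P gives 4.75P = 14.25, so P* = 3.
From the demand curve, Q* = 761.5 - 3.5(3) = 751.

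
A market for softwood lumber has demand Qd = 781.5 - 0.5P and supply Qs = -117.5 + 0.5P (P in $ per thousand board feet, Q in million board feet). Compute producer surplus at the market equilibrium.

Set Qd = Qs: 781.5 - 0.5P = -117.5 + 0.5P, so 899 = P and P* = 899.
From the demand curve, Q* = 781.5 - 0.5(899) = 332.
Supply choke price (Qs = 0): P = 235. Producer surplus = ½ × (899 - 235) × 332 = 110224.

Producer surplus = 110224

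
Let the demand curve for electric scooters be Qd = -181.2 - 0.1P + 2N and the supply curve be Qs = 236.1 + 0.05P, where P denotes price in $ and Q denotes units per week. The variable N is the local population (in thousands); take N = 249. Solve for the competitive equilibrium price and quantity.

P* = 538, Q* = 263

With N = 249, demand is Qd = 316.8 - 0.1P.
The market clears where 316.8 - 0.1P = 236.1 + 0.05P. Rearranging, 0.15P = 80.7, hence P* = 538.
From the demand curve, Q* = 316.8 - 0.1(538) = 263.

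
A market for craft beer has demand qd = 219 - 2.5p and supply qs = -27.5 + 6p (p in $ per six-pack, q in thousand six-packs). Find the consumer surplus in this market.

The market clears where 219 - 2.5p = -27.5 + 6p. Rearranging, 8.5p = 246.5, hence p* = 29.
From the demand curve, q* = 219 - 2.5(29) = 146.5.
Demand choke price (qd = 0): p = 219/2.5 = 87.6. Consumer surplus = ½ × (87.6 - 29) × 146.5 = 4292.45.

Consumer surplus = 4292.45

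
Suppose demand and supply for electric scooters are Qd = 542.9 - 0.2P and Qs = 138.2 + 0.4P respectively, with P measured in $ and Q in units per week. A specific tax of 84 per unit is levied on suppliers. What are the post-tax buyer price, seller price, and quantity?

Suppliers keep P_s = P_b - 84 per unit, so supply in terms of the buyer price is Qs = 104.6 + 0.4P_b.
Equate demand and the shifted supply: 542.9 - 0.2P_b = 104.6 + 0.4P_b, giving 0.6P_b = 438.3, so P_b = 730.5.
So P_s = 646.5 and the quantity traded is Q = 542.9 - 0.2(730.5) = 396.8.

P_b = 730.5, P_s = 646.5, Q = 396.8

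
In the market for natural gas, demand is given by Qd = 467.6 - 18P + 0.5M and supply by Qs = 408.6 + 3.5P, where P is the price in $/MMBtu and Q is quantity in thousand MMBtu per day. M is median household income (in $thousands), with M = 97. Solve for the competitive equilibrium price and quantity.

With M = 97, demand is Qd = 516.1 - 18P.
Equating demand and supply, 516.1 - 18P = 408.6 + 3.5P gives 21.5P = 107.5, so P* = 5.
Then Q* = 516.1 - 18(5) = 426.1.

P* = 5, Q* = 426.1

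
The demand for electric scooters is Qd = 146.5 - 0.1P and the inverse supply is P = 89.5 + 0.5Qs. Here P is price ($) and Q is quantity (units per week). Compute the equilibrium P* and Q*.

P* = 155, Q* = 131

Solving each curve for Q: Qs = -179 + 2P.
Equating demand and supply, 146.5 - 0.1P = -179 + 2P gives 2.1P = 325.5, so P* = 155.
Then Q* = 146.5 - 0.1(155) = 131.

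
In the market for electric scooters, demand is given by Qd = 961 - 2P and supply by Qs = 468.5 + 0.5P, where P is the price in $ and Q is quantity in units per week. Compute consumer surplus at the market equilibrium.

At equilibrium Qd = Qs, so 961 - 2P = 468.5 + 0.5P; collecting terms, 492.5 = 2.5P and P* = 197.
From the demand curve, Q* = 961 - 2(197) = 567.
Demand choke price (Qd = 0): P = 961/2 = 480.5. Consumer surplus = ½ × (480.5 - 197) × 567 = 80372.25.

Consumer surplus = 80372.25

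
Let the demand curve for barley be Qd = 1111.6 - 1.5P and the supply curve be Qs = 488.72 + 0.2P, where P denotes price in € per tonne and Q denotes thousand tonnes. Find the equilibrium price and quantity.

At equilibrium Qd = Qs, so 1111.6 - 1.5P = 488.72 + 0.2P; collecting terms, 622.88 = 1.7P and P* = 366.4.
Substitute back: Q* = 1111.6 - 1.5(366.4) = 562.

P* = 366.4, Q* = 562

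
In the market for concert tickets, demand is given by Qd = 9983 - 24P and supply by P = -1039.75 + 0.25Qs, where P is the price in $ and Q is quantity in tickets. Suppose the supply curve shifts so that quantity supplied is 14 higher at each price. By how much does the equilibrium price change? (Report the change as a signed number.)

ΔP = -0.5

Solving each curve for Q: Qs = 4159 + 4P.
Equating demand and supply, 9983 - 24P = 4159 + 4P gives 28P = 5824, so P* = 208.
Plugging P* into demand: Q* = 9983 - 24(208) = 4991.
After the shift, supply is Qs = 4173 + 4P.
New equilibrium: 5810 = 28P, so P = 207.5 and Q = 5003.
ΔP = 207.5 - 208 = -0.5.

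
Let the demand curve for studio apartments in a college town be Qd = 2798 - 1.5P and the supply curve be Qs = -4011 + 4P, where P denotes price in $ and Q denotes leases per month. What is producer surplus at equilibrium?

At equilibrium Qd = Qs, so 2798 - 1.5P = -4011 + 4P; collecting terms, 6809 = 5.5P and P* = 1238.
Plugging P* into demand: Q* = 2798 - 1.5(1238) = 941.
Supply choke price (Qs = 0): P = 1002.75. Producer surplus = ½ × (1238 - 1002.75) × 941 = 110685.125.

Producer surplus = 110685.125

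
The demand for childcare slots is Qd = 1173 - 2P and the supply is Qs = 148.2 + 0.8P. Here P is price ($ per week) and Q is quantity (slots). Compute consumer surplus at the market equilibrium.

Consumer surplus = 48620.25

At equilibrium Qd = Qs, so 1173 - 2P = 148.2 + 0.8P; collecting terms, 1024.8 = 2.8P and P* = 366.
Then Q* = 1173 - 2(366) = 441.
Demand choke price (Qd = 0): P = 1173/2 = 586.5. Consumer surplus = ½ × (586.5 - 366) × 441 = 48620.25.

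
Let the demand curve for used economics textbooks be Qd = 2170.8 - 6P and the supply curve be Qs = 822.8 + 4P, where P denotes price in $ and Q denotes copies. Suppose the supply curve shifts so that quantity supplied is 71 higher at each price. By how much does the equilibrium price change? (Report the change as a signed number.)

Set Qd = Qs: 2170.8 - 6P = 822.8 + 4P, so 1348 = 10P and P* = 134.8.
From the demand curve, Q* = 2170.8 - 6(134.8) = 1362.
After the shift, supply is Qs = 893.8 + 4P.
Re-solving, 10P = 1277 gives P = 127.7 and Q = 1404.6.
ΔP = 127.7 - 134.8 = -7.1.

ΔP = -7.1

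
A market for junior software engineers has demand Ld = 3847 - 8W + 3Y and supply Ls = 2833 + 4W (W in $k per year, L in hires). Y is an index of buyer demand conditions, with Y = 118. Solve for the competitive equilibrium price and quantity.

W* = 114, L* = 3289

With Y = 118, demand is Ld = 4201 - 8W.
The market clears where 4201 - 8W = 2833 + 4W. Rearranging, 12W = 1368, hence W* = 114.
Substitute back: L* = 4201 - 8(114) = 3289.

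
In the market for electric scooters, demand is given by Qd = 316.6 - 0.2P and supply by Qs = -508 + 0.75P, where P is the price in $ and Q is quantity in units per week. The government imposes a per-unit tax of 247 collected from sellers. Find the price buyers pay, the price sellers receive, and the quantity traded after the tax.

The tax drives a wedge P_b - P_s = 247. Substituting P_s = P_b - 247 into supply: Qs = -693.25 + 0.75P_b.
Equate demand and the shifted supply: 316.6 - 0.2P_b = -693.25 + 0.75P_b, giving 0.95P_b = 1009.85, so P_b = 1063.
So P_s = 816 and the quantity traded is Q = 316.6 - 0.2(1063) = 104.

P_b = 1063, P_s = 816, Q = 104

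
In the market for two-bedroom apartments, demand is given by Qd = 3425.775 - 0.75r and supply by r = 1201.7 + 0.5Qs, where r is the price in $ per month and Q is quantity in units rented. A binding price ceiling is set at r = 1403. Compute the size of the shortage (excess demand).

In direct form, Qs = -2403.4 + 2r.
Evaluating both curves at the ceiling price 1403 gives Qd = 2373.525, Qs = 402.6.
Shortage = Qd - Qs = 2373.525 - 402.6 = 1970.925.

Shortage = 1970.925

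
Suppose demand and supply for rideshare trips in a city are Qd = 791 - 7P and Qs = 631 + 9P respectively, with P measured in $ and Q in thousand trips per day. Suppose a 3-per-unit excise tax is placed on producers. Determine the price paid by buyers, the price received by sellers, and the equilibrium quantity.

With a tax of 3 on producers, they supply based on the net price P_s = P_b - 3, so Qs = 604 + 9P_b.
Market clearing requires 791 - 7P_b = 604 + 9P_b; hence 187 = 16P_b and P_b = 11.6875.
Then P_s = 11.6875 - 3 = 8.6875 and Q = 791 - 7(11.6875) = 709.1875.

P_b = 11.6875, P_s = 8.6875, Q = 709.1875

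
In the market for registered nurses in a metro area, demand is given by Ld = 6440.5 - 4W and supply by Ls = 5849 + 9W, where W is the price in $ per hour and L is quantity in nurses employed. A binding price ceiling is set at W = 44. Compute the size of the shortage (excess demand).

Shortage = 19.5

Evaluating both curves at the ceiling price 44 gives Ld = 6264.5, Ls = 6245.
Shortage = Ld - Ls = 6264.5 - 6245 = 19.5.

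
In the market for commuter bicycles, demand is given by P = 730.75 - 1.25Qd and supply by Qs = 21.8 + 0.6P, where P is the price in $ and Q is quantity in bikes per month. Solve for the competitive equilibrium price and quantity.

Rewriting in direct form: Qd = 584.6 - 0.8P.
The market clears where 584.6 - 0.8P = 21.8 + 0.6P. Rearranging, 1.4P = 562.8, hence P* = 402.
Then Q* = 584.6 - 0.8(402) = 263.

P* = 402, Q* = 263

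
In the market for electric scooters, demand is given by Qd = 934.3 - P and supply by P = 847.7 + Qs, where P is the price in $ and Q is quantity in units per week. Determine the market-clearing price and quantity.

P* = 891, Q* = 43.3

Rewriting in direct form: Qs = -847.7 + P.
At equilibrium Qd = Qs, so 934.3 - P = -847.7 + P; collecting terms, 1782 = 2P and P* = 891.
From the demand curve, Q* = 934.3 - 891 = 43.3.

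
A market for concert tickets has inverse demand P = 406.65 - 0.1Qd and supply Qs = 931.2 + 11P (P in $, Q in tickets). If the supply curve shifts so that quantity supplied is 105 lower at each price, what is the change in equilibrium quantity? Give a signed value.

Inverting to quantity form: Qd = 4066.5 - 10P.
Equating demand and supply, 4066.5 - 10P = 931.2 + 11P gives 21P = 3135.3, so P* = 149.3.
Then Q* = 4066.5 - 10(149.3) = 2573.5.
After the shift, supply is Qs = 826.2 + 11P.
The new intersection has 3240.3 = 21P, i.e. P = 154.3, Q = 2523.5.
ΔQ = 2523.5 - 2573.5 = -50.

ΔQ = -50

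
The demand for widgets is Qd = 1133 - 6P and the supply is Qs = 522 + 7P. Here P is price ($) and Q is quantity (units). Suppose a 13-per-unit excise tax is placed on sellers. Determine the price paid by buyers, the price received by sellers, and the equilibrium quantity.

P_b = 54, P_s = 41, Q = 809

With a tax of 13 on sellers, they supply based on the net price P_s = P_b - 13, so Qs = 431 + 7P_b.
Equate demand and the shifted supply: 1133 - 6P_b = 431 + 7P_b, giving 13P_b = 702, so P_b = 54.
So P_s = 41 and the quantity traded is Q = 1133 - 6(54) = 809.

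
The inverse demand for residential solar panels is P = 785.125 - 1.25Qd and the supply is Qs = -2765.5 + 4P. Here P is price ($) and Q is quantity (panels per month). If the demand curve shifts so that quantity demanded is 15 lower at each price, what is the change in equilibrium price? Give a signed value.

In direct form, Qd = 628.1 - 0.8P.
At equilibrium Qd = Qs, so 628.1 - 0.8P = -2765.5 + 4P; collecting terms, 3393.6 = 4.8P and P* = 707.
From the demand curve, Q* = 628.1 - 0.8(707) = 62.5.
After the shift, demand is Qd = 613.1 - 0.8P.
The new intersection has 3378.6 = 4.8P, i.e. P = 703.875, Q = 50.
ΔP = 703.875 - 707 = -3.125.

ΔP = -3.125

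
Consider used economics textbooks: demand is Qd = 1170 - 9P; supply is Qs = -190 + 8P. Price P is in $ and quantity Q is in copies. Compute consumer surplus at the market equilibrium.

The market clears where 1170 - 9P = -190 + 8P. Rearranging, 17P = 1360, hence P* = 80.
From the demand curve, Q* = 1170 - 9(80) = 450.
Demand choke price (Qd = 0): P = 1170/9 = 130. Consumer surplus = ½ × (130 - 80) × 450 = 11250.

Consumer surplus = 11250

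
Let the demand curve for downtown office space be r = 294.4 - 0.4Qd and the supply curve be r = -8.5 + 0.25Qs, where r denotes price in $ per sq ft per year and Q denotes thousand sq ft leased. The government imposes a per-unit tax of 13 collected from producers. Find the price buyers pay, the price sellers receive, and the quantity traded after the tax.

Rewriting in direct form: Qd = 736 - 2.5r and Qs = 34 + 4r.
The tax drives a wedge r_b - r_s = 13. Substituting r_s = r_b - 13 into supply: Qs = -18 + 4r_b.
Set Qd = Qs: 736 - 2.5r_b = -18 + 4r_b, so 754 = 6.5r_b and r_b = 116.
So r_s = 103 and the quantity traded is Q = 736 - 2.5(116) = 446.

r_b = 116, r_s = 103, Q = 446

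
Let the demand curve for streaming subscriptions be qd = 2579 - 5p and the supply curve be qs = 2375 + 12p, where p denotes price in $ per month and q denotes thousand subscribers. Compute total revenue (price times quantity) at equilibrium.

Total revenue = 30228

Set qd = qs: 2579 - 5p = 2375 + 12p, so 204 = 17p and p* = 12.
Substitute back: q* = 2579 - 5(12) = 2519.
Total revenue = p* × q* = 12 × 2519 = 30228.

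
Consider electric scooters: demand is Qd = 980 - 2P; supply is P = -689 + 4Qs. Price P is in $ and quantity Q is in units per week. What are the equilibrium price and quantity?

P* = 359, Q* = 262

Solving each curve for Q: Qs = 172.25 + 0.25P.
The market clears where 980 - 2P = 172.25 + 0.25P. Rearranging, 2.25P = 807.75, hence P* = 359.
Substitute back: Q* = 980 - 2(359) = 262.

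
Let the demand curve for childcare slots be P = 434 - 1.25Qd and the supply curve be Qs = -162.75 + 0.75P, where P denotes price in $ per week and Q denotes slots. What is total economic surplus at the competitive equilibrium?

Rewriting in direct form: Qd = 347.2 - 0.8P.
At equilibrium Qd = Qs, so 347.2 - 0.8P = -162.75 + 0.75P; collecting terms, 509.95 = 1.55P and P* = 329.
From the demand curve, Q* = 347.2 - 0.8(329) = 84.
Demand choke price = 434; supply choke price = 217. CS = ½(434 - 329)(84) = 4410; PS = ½(329 - 217)(84) = 4704. Total surplus = 9114.

Total surplus = 9114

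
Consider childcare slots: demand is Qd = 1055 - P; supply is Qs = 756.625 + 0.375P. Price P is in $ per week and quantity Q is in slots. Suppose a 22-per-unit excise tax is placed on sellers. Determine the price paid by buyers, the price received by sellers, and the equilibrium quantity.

Sellers keep P_s = P_b - 22 per unit, so supply in terms of the buyer price is Qs = 748.375 + 0.375P_b.
Market clearing requires 1055 - P_b = 748.375 + 0.375P_b; hence 306.625 = 1.375P_b and P_b = 223.
So P_s = 201 and the quantity traded is Q = 1055 - 223 = 832.

P_b = 223, P_s = 201, Q = 832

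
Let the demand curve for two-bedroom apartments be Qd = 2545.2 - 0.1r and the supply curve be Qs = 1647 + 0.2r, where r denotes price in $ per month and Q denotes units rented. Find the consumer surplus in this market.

Equating demand and supply, 2545.2 - 0.1r = 1647 + 0.2r gives 0.3r = 898.2, so r* = 2994.
From the demand curve, Q* = 2545.2 - 0.1(2994) = 2245.8.
Demand choke price (Qd = 0): r = 2545.2/0.1 = 25452. Consumer surplus = ½ × (25452 - 2994) × 2245.8 = 25218088.2.

Consumer surplus = 25218088.2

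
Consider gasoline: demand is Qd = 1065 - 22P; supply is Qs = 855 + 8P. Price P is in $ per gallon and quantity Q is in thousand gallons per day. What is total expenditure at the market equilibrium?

Total expenditure = 6377

Set Qd = Qs: 1065 - 22P = 855 + 8P, so 210 = 30P and P* = 7.
Plugging P* into demand: Q* = 1065 - 22(7) = 911.
Total expenditure = P* × Q* = 7 × 911 = 6377.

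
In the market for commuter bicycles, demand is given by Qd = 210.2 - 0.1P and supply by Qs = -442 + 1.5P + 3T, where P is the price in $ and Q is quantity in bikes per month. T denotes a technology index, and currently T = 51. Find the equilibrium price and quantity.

With T = 51, supply is Qs = -289 + 1.5P.
Equating demand and supply, 210.2 - 0.1P = -289 + 1.5P gives 1.6P = 499.2, so P* = 312.
From the demand curve, Q* = 210.2 - 0.1(312) = 179.

P* = 312, Q* = 179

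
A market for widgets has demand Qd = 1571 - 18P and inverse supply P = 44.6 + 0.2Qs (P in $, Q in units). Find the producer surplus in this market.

Producer surplus = 2788.9

Rewriting in direct form: Qs = -223 + 5P.
The market clears where 1571 - 18P = -223 + 5P. Rearranging, 23P = 1794, hence P* = 78.
Substitute back: Q* = 1571 - 18(78) = 167.
Supply choke price (Qs = 0): P = 44.6. Producer surplus = ½ × (78 - 44.6) × 167 = 2788.9.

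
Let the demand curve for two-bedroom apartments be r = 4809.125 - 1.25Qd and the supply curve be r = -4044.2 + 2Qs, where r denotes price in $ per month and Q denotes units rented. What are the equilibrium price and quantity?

Solving each curve for Q: Qd = 3847.3 - 0.8r and Qs = 2022.1 + 0.5r.
At equilibrium Qd = Qs, so 3847.3 - 0.8r = 2022.1 + 0.5r; collecting terms, 1825.2 = 1.3r and r* = 1404.
Plugging r* into demand: Q* = 3847.3 - 0.8(1404) = 2724.1.

r* = 1404, Q* = 2724.1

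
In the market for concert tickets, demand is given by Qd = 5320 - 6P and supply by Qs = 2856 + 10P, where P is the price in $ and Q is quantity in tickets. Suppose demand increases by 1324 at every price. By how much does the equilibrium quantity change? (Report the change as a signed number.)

Set Qd = Qs: 5320 - 6P = 2856 + 10P, so 2464 = 16P and P* = 154.
Plugging P* into demand: Q* = 5320 - 6(154) = 4396.
After the shift, demand is Qd = 6644 - 6P.
Re-solving, 16P = 3788 gives P = 236.75 and Q = 5223.5.
ΔQ = 5223.5 - 4396 = 827.5.

ΔQ = 827.5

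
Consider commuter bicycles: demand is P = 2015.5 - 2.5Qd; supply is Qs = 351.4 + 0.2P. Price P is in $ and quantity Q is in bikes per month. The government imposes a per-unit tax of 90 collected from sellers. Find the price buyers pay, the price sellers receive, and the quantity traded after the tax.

P_b = 788, P_s = 698, Q = 491

In direct form, Qd = 806.2 - 0.4P.
With a tax of 90 on sellers, they supply based on the net price P_s = P_b - 90, so Qs = 333.4 + 0.2P_b.
Market clearing requires 806.2 - 0.4P_b = 333.4 + 0.2P_b; hence 472.8 = 0.6P_b and P_b = 788.
So P_s = 698 and the quantity traded is Q = 806.2 - 0.4(788) = 491.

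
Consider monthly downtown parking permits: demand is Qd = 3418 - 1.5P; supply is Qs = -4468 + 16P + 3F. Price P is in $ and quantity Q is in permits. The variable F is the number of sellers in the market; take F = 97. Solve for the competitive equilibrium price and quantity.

P* = 434, Q* = 2767

With F = 97, supply is Qs = -4177 + 16P.
Equating demand and supply, 3418 - 1.5P = -4177 + 16P gives 17.5P = 7595, so P* = 434.
Plugging P* into demand: Q* = 3418 - 1.5(434) = 2767.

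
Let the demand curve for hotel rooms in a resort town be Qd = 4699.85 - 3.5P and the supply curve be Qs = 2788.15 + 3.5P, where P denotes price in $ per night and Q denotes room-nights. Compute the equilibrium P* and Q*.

P* = 273.1, Q* = 3744

Equating demand and supply, 4699.85 - 3.5P = 2788.15 + 3.5P gives 7P = 1911.7, so P* = 273.1.
Substitute back: Q* = 4699.85 - 3.5(273.1) = 3744.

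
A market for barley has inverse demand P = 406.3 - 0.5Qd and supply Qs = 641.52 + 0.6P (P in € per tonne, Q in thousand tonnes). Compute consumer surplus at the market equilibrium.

Consumer surplus = 115940.25

Solving each curve for Q: Qd = 812.6 - 2P.
Equating demand and supply, 812.6 - 2P = 641.52 + 0.6P gives 2.6P = 171.08, so P* = 65.8.
From the demand curve, Q* = 812.6 - 2(65.8) = 681.
Demand choke price (Qd = 0): P = 812.6/2 = 406.3. Consumer surplus = ½ × (406.3 - 65.8) × 681 = 115940.25.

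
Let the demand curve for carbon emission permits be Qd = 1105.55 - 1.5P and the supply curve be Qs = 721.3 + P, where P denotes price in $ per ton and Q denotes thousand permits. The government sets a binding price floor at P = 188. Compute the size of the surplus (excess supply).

Surplus = 85.75

Evaluating both curves at the floor price 188 gives Qd = 823.55, Qs = 909.3.
Surplus = Qs - Qd = 909.3 - 823.55 = 85.75.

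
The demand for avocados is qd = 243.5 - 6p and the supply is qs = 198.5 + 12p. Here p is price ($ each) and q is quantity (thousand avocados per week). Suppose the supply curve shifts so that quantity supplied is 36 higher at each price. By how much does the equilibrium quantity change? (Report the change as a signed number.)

Δq = 12

Set qd = qs: 243.5 - 6p = 198.5 + 12p, so 45 = 18p and p* = 2.5.
Substitute back: q* = 243.5 - 6(2.5) = 228.5.
After the shift, supply is qs = 234.5 + 12p.
New equilibrium: 9 = 18p, so p = 0.5 and q = 240.5.
Δq = 240.5 - 228.5 = 12.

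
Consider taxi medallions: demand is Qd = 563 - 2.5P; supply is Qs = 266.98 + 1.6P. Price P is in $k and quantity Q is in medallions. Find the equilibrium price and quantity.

The market clears where 563 - 2.5P = 266.98 + 1.6P. Rearranging, 4.1P = 296.02, hence P* = 72.2.
Plugging P* into demand: Q* = 563 - 2.5(72.2) = 382.5.

P* = 72.2, Q* = 382.5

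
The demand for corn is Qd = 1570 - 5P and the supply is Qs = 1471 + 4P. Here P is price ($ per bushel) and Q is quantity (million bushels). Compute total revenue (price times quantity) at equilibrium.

The market clears where 1570 - 5P = 1471 + 4P. Rearranging, 9P = 99, hence P* = 11.
From the demand curve, Q* = 1570 - 5(11) = 1515.
Total revenue = P* × Q* = 11 × 1515 = 16665.

Total revenue = 16665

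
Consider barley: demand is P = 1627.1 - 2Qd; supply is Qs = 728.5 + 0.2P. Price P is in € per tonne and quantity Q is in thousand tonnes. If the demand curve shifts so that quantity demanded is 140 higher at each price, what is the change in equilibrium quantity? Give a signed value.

ΔQ = 40

In direct form, Qd = 813.55 - 0.5P.
The market clears where 813.55 - 0.5P = 728.5 + 0.2P. Rearranging, 0.7P = 85.05, hence P* = 121.5.
From the demand curve, Q* = 813.55 - 0.5(121.5) = 752.8.
After the shift, demand is Qd = 953.55 - 0.5P.
New equilibrium: 225.05 = 0.7P, so P = 321.5 and Q = 792.8.
ΔQ = 792.8 - 752.8 = 40.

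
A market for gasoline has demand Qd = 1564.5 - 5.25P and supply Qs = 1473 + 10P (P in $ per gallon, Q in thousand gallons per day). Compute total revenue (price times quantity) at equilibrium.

Total revenue = 9198

The market clears where 1564.5 - 5.25P = 1473 + 10P. Rearranging, 15.25P = 91.5, hence P* = 6.
Then Q* = 1564.5 - 5.25(6) = 1533.
Total revenue = P* × Q* = 6 × 1533 = 9198.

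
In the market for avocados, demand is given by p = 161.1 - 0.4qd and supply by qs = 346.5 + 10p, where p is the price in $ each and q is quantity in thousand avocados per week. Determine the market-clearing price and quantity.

Rewriting in direct form: qd = 402.75 - 2.5p.
The market clears where 402.75 - 2.5p = 346.5 + 10p. Rearranging, 12.5p = 56.25, hence p* = 4.5.
Plugging p* into demand: q* = 402.75 - 2.5(4.5) = 391.5.

p* = 4.5, q* = 391.5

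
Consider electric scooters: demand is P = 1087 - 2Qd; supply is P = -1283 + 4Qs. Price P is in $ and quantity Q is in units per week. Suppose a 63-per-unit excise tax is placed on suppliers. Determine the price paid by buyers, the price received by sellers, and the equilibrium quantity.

In direct form, Qd = 543.5 - 0.5P and Qs = 320.75 + 0.25P.
The tax drives a wedge P_b - P_s = 63. Substituting P_s = P_b - 63 into supply: Qs = 305 + 0.25P_b.
Set Qd = Qs: 543.5 - 0.5P_b = 305 + 0.25P_b, so 238.5 = 0.75P_b and P_b = 318.
So P_s = 255 and the quantity traded is Q = 543.5 - 0.5(318) = 384.5.

P_b = 318, P_s = 255, Q = 384.5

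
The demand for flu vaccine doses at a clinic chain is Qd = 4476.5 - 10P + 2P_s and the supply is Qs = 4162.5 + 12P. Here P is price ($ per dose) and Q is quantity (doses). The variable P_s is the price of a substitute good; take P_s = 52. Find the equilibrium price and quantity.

P* = 19, Q* = 4390.5

With P_s = 52, demand is Qd = 4580.5 - 10P.
At equilibrium Qd = Qs, so 4580.5 - 10P = 4162.5 + 12P; collecting terms, 418 = 22P and P* = 19.
Then Q* = 4580.5 - 10(19) = 4390.5.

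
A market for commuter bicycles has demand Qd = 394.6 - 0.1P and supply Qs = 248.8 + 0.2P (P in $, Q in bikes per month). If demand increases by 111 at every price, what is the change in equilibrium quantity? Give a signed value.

The market clears where 394.6 - 0.1P = 248.8 + 0.2P. Rearranging, 0.3P = 145.8, hence P* = 486.
From the demand curve, Q* = 394.6 - 0.1(486) = 346.
After the shift, demand is Qd = 505.6 - 0.1P.
Re-solving, 0.3P = 256.8 gives P = 856 and Q = 420.
ΔQ = 420 - 346 = 74.

ΔQ = 74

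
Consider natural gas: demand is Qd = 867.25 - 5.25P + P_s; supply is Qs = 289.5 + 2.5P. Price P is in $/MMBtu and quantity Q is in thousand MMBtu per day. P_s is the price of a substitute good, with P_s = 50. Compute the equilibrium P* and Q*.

P* = 81, Q* = 492

With P_s = 50, demand is Qd = 917.25 - 5.25P.
At equilibrium Qd = Qs, so 917.25 - 5.25P = 289.5 + 2.5P; collecting terms, 627.75 = 7.75P and P* = 81.
Substitute back: Q* = 917.25 - 5.25(81) = 492.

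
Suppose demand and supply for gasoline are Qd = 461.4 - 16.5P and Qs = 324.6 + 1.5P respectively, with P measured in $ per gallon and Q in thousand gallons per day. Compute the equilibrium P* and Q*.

P* = 7.6, Q* = 336

Equating demand and supply, 461.4 - 16.5P = 324.6 + 1.5P gives 18P = 136.8, so P* = 7.6.
Plugging P* into demand: Q* = 461.4 - 16.5(7.6) = 336.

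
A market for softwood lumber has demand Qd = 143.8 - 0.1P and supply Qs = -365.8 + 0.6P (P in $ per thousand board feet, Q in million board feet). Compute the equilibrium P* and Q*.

P* = 728, Q* = 71

Set Qd = Qs: 143.8 - 0.1P = -365.8 + 0.6P, so 509.6 = 0.7P and P* = 728.
Then Q* = 143.8 - 0.1(728) = 71.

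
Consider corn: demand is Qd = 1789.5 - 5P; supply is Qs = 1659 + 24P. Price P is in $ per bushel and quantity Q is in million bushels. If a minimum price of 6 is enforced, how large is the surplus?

Surplus = 43.5

With P fixed at 6, quantity demanded is 1759.5 and quantity supplied is 1803.
Surplus = Qs - Qd = 1803 - 1759.5 = 43.5.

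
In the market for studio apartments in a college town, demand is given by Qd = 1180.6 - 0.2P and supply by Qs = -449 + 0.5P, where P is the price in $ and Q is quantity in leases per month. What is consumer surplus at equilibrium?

Consumer surplus = 1278062.5

The market clears where 1180.6 - 0.2P = -449 + 0.5P. Rearranging, 0.7P = 1629.6, hence P* = 2328.
Plugging P* into demand: Q* = 1180.6 - 0.2(2328) = 715.
Demand choke price (Qd = 0): P = 1180.6/0.2 = 5903. Consumer surplus = ½ × (5903 - 2328) × 715 = 1278062.5.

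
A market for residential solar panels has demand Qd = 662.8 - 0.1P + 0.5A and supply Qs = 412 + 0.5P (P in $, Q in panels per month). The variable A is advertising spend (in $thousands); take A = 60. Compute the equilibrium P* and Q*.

With A = 60, demand is Qd = 692.8 - 0.1P.
Equating demand and supply, 692.8 - 0.1P = 412 + 0.5P gives 0.6P = 280.8, so P* = 468.
From the demand curve, Q* = 692.8 - 0.1(468) = 646.

P* = 468, Q* = 646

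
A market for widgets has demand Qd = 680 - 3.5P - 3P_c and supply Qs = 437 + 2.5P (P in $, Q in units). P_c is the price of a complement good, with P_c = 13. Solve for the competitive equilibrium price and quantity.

P* = 34, Q* = 522

With P_c = 13, demand is Qd = 641 - 3.5P.
Set Qd = Qs: 641 - 3.5P = 437 + 2.5P, so 204 = 6P and P* = 34.
Then Q* = 641 - 3.5(34) = 522.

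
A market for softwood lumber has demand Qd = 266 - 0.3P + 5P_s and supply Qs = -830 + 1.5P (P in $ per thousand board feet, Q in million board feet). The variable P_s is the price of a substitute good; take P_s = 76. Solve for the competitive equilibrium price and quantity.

P* = 820, Q* = 400

With P_s = 76, demand is Qd = 646 - 0.3P.
Set Qd = Qs: 646 - 0.3P = -830 + 1.5P, so 1476 = 1.8P and P* = 820.
From the demand curve, Q* = 646 - 0.3(820) = 400.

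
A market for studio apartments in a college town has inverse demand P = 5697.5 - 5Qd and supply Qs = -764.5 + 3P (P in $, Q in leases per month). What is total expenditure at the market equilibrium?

Inverting to quantity form: Qd = 1139.5 - 0.2P.
At equilibrium Qd = Qs, so 1139.5 - 0.2P = -764.5 + 3P; collecting terms, 1904 = 3.2P and P* = 595.
Plugging P* into demand: Q* = 1139.5 - 0.2(595) = 1020.5.
Total expenditure = P* × Q* = 595 × 1020.5 = 607197.5.

Total expenditure = 607197.5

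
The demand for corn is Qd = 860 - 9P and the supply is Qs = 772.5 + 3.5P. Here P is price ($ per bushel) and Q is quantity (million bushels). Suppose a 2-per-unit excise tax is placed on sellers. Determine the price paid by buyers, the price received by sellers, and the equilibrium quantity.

P_b = 7.56, P_s = 5.56, Q = 791.96

The tax drives a wedge P_b - P_s = 2. Substituting P_s = P_b - 2 into supply: Qs = 765.5 + 3.5P_b.
Equate demand and the shifted supply: 860 - 9P_b = 765.5 + 3.5P_b, giving 12.5P_b = 94.5, so P_b = 7.56.
Then P_s = 7.56 - 2 = 5.56 and Q = 860 - 9(7.56) = 791.96.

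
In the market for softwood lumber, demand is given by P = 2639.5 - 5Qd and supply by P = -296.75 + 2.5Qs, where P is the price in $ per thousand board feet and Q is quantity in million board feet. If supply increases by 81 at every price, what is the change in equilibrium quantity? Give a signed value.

ΔQ = 27

Rewriting in direct form: Qd = 527.9 - 0.2P and Qs = 118.7 + 0.4P.
The market clears where 527.9 - 0.2P = 118.7 + 0.4P. Rearranging, 0.6P = 409.2, hence P* = 682.
Then Q* = 527.9 - 0.2(682) = 391.5.
After the shift, supply is Qs = 199.7 + 0.4P.
The new intersection has 328.2 = 0.6P, i.e. P = 547, Q = 418.5.
ΔQ = 418.5 - 391.5 = 27.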